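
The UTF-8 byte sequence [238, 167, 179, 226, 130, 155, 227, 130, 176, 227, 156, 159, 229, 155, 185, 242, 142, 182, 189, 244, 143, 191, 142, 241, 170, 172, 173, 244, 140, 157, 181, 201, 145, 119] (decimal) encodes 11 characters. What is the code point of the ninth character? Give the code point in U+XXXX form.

Offset 0: leading byte 0xEE = 11101110 → 3-byte char #1 = EE A7 B3.
Offset 3: leading byte 0xE2 = 11100010 → 3-byte char #2 = E2 82 9B.
Offset 6: leading byte 0xE3 = 11100011 → 3-byte char #3 = E3 82 B0.
Offset 9: leading byte 0xE3 = 11100011 → 3-byte char #4 = E3 9C 9F.
Offset 12: leading byte 0xE5 = 11100101 → 3-byte char #5 = E5 9B B9.
Offset 15: leading byte 0xF2 = 11110010 → 4-byte char #6 = F2 8E B6 BD.
Offset 19: leading byte 0xF4 = 11110100 → 4-byte char #7 = F4 8F BF 8E.
Offset 23: leading byte 0xF1 = 11110001 → 4-byte char #8 = F1 AA AC AD.
Offset 27: leading byte 0xF4 = 11110100 → 4-byte char #9 = F4 8C 9D B5.
Leading byte 0xF4 = 11110100 matches 11110xxx → 4-byte sequence.
Byte 1: 0xF4 = 11110100, payload 100 (3 bits).
Byte 2: 0x8C = 10001100 (10xxxxxx ✓), payload 001100.
Byte 3: 0x9D = 10011101 (10xxxxxx ✓), payload 011101.
Byte 4: 0xB5 = 10110101 (10xxxxxx ✓), payload 110101.
Concatenate: 100001100011101110101 = 0x10C775 (21 bits → U+10C775).

U+10C775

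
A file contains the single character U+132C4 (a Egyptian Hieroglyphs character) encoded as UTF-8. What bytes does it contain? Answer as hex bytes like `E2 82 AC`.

F0 93 8B 84

U+132C4 = 0x132C4 = 78532 decimal. In range U+10000–U+10FFFF → 4-byte form: 11110xxx 10xxxxxx 10xxxxxx 10xxxxxx.
Binary (21 bits): 000010011001011000100.
Split 3+6+6+6: 000 | 010011 | 001011 | 000100.
Byte 1: 11110000 = 0xF0.
Byte 2: 10010011 = 0x93.
Byte 3: 10001011 = 0x8B.
Byte 4: 10000100 = 0x84.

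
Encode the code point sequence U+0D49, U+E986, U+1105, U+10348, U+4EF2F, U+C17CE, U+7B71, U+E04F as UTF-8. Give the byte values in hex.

E0 B5 89 EE A6 86 E1 84 85 F0 90 8D 88 F1 8E BC AF F3 81 9F 8E E7 AD B1 EE 81 8F

U+0D49: 3-byte form → E0 B5 89.
U+E986: 3-byte form → EE A6 86.
U+1105: 3-byte form → E1 84 85.
U+10348: 4-byte form → F0 90 8D 88.
U+4EF2F: 4-byte form → F1 8E BC AF.
U+C17CE: 4-byte form → F3 81 9F 8E.
U+7B71: 3-byte form → E7 AD B1.
U+E04F: 3-byte form → EE 81 8F.
Concatenated (27 bytes): E0 B5 89 EE A6 86 E1 84 85 F0 90 8D 88 F1 8E BC AF F3 81 9F 8E E7 AD B1 EE 81 8F.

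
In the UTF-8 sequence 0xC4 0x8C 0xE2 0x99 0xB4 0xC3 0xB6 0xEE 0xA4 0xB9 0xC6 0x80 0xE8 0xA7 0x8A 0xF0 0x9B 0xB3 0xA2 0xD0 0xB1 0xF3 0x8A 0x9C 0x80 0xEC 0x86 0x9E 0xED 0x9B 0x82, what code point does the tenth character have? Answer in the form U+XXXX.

Offset 0: leading byte 0xC4 = 11000100 → 2-byte char #1 = C4 8C.
Offset 2: leading byte 0xE2 = 11100010 → 3-byte char #2 = E2 99 B4.
Offset 5: leading byte 0xC3 = 11000011 → 2-byte char #3 = C3 B6.
Offset 7: leading byte 0xEE = 11101110 → 3-byte char #4 = EE A4 B9.
Offset 10: leading byte 0xC6 = 11000110 → 2-byte char #5 = C6 80.
Offset 12: leading byte 0xE8 = 11101000 → 3-byte char #6 = E8 A7 8A.
Offset 15: leading byte 0xF0 = 11110000 → 4-byte char #7 = F0 9B B3 A2.
Offset 19: leading byte 0xD0 = 11010000 → 2-byte char #8 = D0 B1.
Offset 21: leading byte 0xF3 = 11110011 → 4-byte char #9 = F3 8A 9C 80.
Offset 25: leading byte 0xEC = 11101100 → 3-byte char #10 = EC 86 9E.
Leading byte 0xEC = 11101100 matches 1110xxxx → 3-byte sequence.
Byte 1: 0xEC = 11101100, payload 1100 (4 bits).
Byte 2: 0x86 = 10000110 (10xxxxxx ✓), payload 000110.
Byte 3: 0x9E = 10011110 (10xxxxxx ✓), payload 011110.
Concatenate: 1100000110011110 = 0xC19E (16 bits → U+C19E).

U+C19E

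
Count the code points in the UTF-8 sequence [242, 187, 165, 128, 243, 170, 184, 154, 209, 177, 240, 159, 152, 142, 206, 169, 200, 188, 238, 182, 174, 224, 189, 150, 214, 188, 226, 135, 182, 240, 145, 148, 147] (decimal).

11

Byte at offset 0: 0xF2 = 11110010 → 4-byte char (#1). Advance 4.
Byte at offset 4: 0xF3 = 11110011 → 4-byte char (#2). Advance 4.
Byte at offset 8: 0xD1 = 11010001 → 2-byte char (#3). Advance 2.
Byte at offset 10: 0xF0 = 11110000 → 4-byte char (#4). Advance 4.
Byte at offset 14: 0xCE = 11001110 → 2-byte char (#5). Advance 2.
Byte at offset 16: 0xC8 = 11001000 → 2-byte char (#6). Advance 2.
Byte at offset 18: 0xEE = 11101110 → 3-byte char (#7). Advance 3.
Byte at offset 21: 0xE0 = 11100000 → 3-byte char (#8). Advance 3.
Byte at offset 24: 0xD6 = 11010110 → 2-byte char (#9). Advance 2.
Byte at offset 26: 0xE2 = 11100010 → 3-byte char (#10). Advance 3.
Byte at offset 29: 0xF0 = 11110000 → 4-byte char (#11). Advance 4.
Reached end at offset 33 after 11 code points.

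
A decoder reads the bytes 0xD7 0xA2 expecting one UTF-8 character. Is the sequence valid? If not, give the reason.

valid

Leading byte 0xD7 = 11010111 → 2-byte form.
Continuation bytes 0xA2=10100010 all match 10xxxxxx.
Decoded value 0x5E2 is ≥ 0x80 (shortest form) and not a surrogate.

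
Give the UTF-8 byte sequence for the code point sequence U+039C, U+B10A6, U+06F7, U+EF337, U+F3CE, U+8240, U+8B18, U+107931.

U+039C: 2-byte form → CE 9C.
U+B10A6: 4-byte form → F2 B1 82 A6.
U+06F7: 2-byte form → DB B7.
U+EF337: 4-byte form → F3 AF 8C B7.
U+F3CE: 3-byte form → EF 8F 8E.
U+8240: 3-byte form → E8 89 80.
U+8B18: 3-byte form → E8 AC 98.
U+107931: 4-byte form → F4 87 A4 B1.
Concatenated (25 bytes): CE 9C F2 B1 82 A6 DB B7 F3 AF 8C B7 EF 8F 8E E8 89 80 E8 AC 98 F4 87 A4 B1.

CE 9C F2 B1 82 A6 DB B7 F3 AF 8C B7 EF 8F 8E E8 89 80 E8 AC 98 F4 87 A4 B1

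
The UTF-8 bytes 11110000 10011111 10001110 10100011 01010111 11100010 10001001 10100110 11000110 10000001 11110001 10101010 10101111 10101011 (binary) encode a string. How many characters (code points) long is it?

Byte at offset 0: 0xF0 = 11110000 → 4-byte char (#1). Advance 4.
Byte at offset 4: 0x57 = 01010111 → 1-byte char (#2). Advance 1.
Byte at offset 5: 0xE2 = 11100010 → 3-byte char (#3). Advance 3.
Byte at offset 8: 0xC6 = 11000110 → 2-byte char (#4). Advance 2.
Byte at offset 10: 0xF1 = 11110001 → 4-byte char (#5). Advance 4.
Reached end at offset 14 after 5 code points.

5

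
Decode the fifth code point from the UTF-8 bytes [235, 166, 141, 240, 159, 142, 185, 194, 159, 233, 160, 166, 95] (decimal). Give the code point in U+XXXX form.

U+005F

Offset 0: leading byte 0xEB = 11101011 → 3-byte char #1 = EB A6 8D.
Offset 3: leading byte 0xF0 = 11110000 → 4-byte char #2 = F0 9F 8E B9.
Offset 7: leading byte 0xC2 = 11000010 → 2-byte char #3 = C2 9F.
Offset 9: leading byte 0xE9 = 11101001 → 3-byte char #4 = E9 A0 A6.
Offset 12: leading byte 0x5F = 01011111 → 1-byte char #5 = 5F.
Leading byte 0x5F = 01011111 matches 0xxxxxxx → 1-byte sequence.
Byte 1: 0x5F = 01011111, payload 1011111 (7 bits).
Concatenate: 1011111 = 0x5F (7 bits → U+005F).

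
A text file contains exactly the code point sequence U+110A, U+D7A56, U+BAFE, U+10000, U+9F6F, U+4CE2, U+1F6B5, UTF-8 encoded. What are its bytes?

E1 84 8A F3 97 A9 96 EB AB BE F0 90 80 80 E9 BD AF E4 B3 A2 F0 9F 9A B5

U+110A: 3-byte form → E1 84 8A.
U+D7A56: 4-byte form → F3 97 A9 96.
U+BAFE: 3-byte form → EB AB BE.
U+10000: 4-byte form → F0 90 80 80.
U+9F6F: 3-byte form → E9 BD AF.
U+4CE2: 3-byte form → E4 B3 A2.
U+1F6B5: 4-byte form → F0 9F 9A B5.
Concatenated (24 bytes): E1 84 8A F3 97 A9 96 EB AB BE F0 90 80 80 E9 BD AF E4 B3 A2 F0 9F 9A B5.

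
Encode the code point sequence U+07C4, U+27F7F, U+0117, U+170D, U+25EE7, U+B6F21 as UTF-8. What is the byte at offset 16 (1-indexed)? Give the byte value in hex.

1-indexed offset 16 is 0-indexed offset 15.
U+07C4 → 2-byte form DF 84 at offsets 0–1.
U+27F7F → 4-byte form F0 A7 BD BF at offsets 2–5.
U+0117 → 2-byte form C4 97 at offsets 6–7.
U+170D → 3-byte form E1 9C 8D at offsets 8–10.
U+25EE7 → 4-byte form F0 A5 BB A7 at offsets 11–14.
U+B6F21 → 4-byte form F2 B6 BC A1 at offsets 15–18.
Offset 15 falls in char 6's range; it's byte 1 of F2 B6 BC A1 = 0xF2.

0xF2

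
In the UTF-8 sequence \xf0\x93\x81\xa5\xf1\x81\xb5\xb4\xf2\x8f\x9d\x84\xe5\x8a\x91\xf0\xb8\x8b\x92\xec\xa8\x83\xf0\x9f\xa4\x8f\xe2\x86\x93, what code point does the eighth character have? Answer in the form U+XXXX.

U+2193

Offset 0: leading byte 0xF0 = 11110000 → 4-byte char #1 = F0 93 81 A5.
Offset 4: leading byte 0xF1 = 11110001 → 4-byte char #2 = F1 81 B5 B4.
Offset 8: leading byte 0xF2 = 11110010 → 4-byte char #3 = F2 8F 9D 84.
Offset 12: leading byte 0xE5 = 11100101 → 3-byte char #4 = E5 8A 91.
Offset 15: leading byte 0xF0 = 11110000 → 4-byte char #5 = F0 B8 8B 92.
Offset 19: leading byte 0xEC = 11101100 → 3-byte char #6 = EC A8 83.
Offset 22: leading byte 0xF0 = 11110000 → 4-byte char #7 = F0 9F A4 8F.
Offset 26: leading byte 0xE2 = 11100010 → 3-byte char #8 = E2 86 93.
Leading byte 0xE2 = 11100010 matches 1110xxxx → 3-byte sequence.
Byte 1: 0xE2 = 11100010, payload 0010 (4 bits).
Byte 2: 0x86 = 10000110 (10xxxxxx ✓), payload 000110.
Byte 3: 0x93 = 10010011 (10xxxxxx ✓), payload 010011.
Concatenate: 0010000110010011 = 0x2193 (16 bits → U+2193).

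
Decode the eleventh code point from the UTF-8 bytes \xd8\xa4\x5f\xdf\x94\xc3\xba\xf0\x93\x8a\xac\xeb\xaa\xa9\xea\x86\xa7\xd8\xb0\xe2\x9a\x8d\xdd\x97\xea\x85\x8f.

U+A14F

Offset 0: leading byte 0xD8 = 11011000 → 2-byte char #1 = D8 A4.
Offset 2: leading byte 0x5F = 01011111 → 1-byte char #2 = 5F.
Offset 3: leading byte 0xDF = 11011111 → 2-byte char #3 = DF 94.
Offset 5: leading byte 0xC3 = 11000011 → 2-byte char #4 = C3 BA.
Offset 7: leading byte 0xF0 = 11110000 → 4-byte char #5 = F0 93 8A AC.
Offset 11: leading byte 0xEB = 11101011 → 3-byte char #6 = EB AA A9.
Offset 14: leading byte 0xEA = 11101010 → 3-byte char #7 = EA 86 A7.
Offset 17: leading byte 0xD8 = 11011000 → 2-byte char #8 = D8 B0.
Offset 19: leading byte 0xE2 = 11100010 → 3-byte char #9 = E2 9A 8D.
Offset 22: leading byte 0xDD = 11011101 → 2-byte char #10 = DD 97.
Offset 24: leading byte 0xEA = 11101010 → 3-byte char #11 = EA 85 8F.
Leading byte 0xEA = 11101010 matches 1110xxxx → 3-byte sequence.
Byte 1: 0xEA = 11101010, payload 1010 (4 bits).
Byte 2: 0x85 = 10000101 (10xxxxxx ✓), payload 000101.
Byte 3: 0x8F = 10001111 (10xxxxxx ✓), payload 001111.
Concatenate: 1010000101001111 = 0xA14F (16 bits → U+A14F).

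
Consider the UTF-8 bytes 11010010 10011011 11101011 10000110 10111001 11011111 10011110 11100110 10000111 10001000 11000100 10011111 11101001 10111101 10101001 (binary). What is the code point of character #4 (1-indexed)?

Offset 0: leading byte 0xD2 = 11010010 → 2-byte char #1 = D2 9B.
Offset 2: leading byte 0xEB = 11101011 → 3-byte char #2 = EB 86 B9.
Offset 5: leading byte 0xDF = 11011111 → 2-byte char #3 = DF 9E.
Offset 7: leading byte 0xE6 = 11100110 → 3-byte char #4 = E6 87 88.
Leading byte 0xE6 = 11100110 matches 1110xxxx → 3-byte sequence.
Byte 1: 0xE6 = 11100110, payload 0110 (4 bits).
Byte 2: 0x87 = 10000111 (10xxxxxx ✓), payload 000111.
Byte 3: 0x88 = 10001000 (10xxxxxx ✓), payload 001000.
Concatenate: 0110000111001000 = 0x61C8 (16 bits → U+61C8).

U+61C8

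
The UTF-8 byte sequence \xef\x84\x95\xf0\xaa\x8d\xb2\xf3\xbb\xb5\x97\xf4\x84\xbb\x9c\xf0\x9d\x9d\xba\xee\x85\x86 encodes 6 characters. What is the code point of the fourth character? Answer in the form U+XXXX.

U+104EDC

Offset 0: leading byte 0xEF = 11101111 → 3-byte char #1 = EF 84 95.
Offset 3: leading byte 0xF0 = 11110000 → 4-byte char #2 = F0 AA 8D B2.
Offset 7: leading byte 0xF3 = 11110011 → 4-byte char #3 = F3 BB B5 97.
Offset 11: leading byte 0xF4 = 11110100 → 4-byte char #4 = F4 84 BB 9C.
Leading byte 0xF4 = 11110100 matches 11110xxx → 4-byte sequence.
Byte 1: 0xF4 = 11110100, payload 100 (3 bits).
Byte 2: 0x84 = 10000100 (10xxxxxx ✓), payload 000100.
Byte 3: 0xBB = 10111011 (10xxxxxx ✓), payload 111011.
Byte 4: 0x9C = 10011100 (10xxxxxx ✓), payload 011100.
Concatenate: 100000100111011011100 = 0x104EDC (21 bits → U+104EDC).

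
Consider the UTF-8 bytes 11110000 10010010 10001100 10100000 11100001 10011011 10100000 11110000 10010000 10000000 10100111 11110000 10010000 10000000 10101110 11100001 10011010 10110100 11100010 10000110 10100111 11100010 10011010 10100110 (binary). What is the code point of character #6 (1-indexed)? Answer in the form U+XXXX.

U+21A7

Offset 0: leading byte 0xF0 = 11110000 → 4-byte char #1 = F0 92 8C A0.
Offset 4: leading byte 0xE1 = 11100001 → 3-byte char #2 = E1 9B A0.
Offset 7: leading byte 0xF0 = 11110000 → 4-byte char #3 = F0 90 80 A7.
Offset 11: leading byte 0xF0 = 11110000 → 4-byte char #4 = F0 90 80 AE.
Offset 15: leading byte 0xE1 = 11100001 → 3-byte char #5 = E1 9A B4.
Offset 18: leading byte 0xE2 = 11100010 → 3-byte char #6 = E2 86 A7.
Leading byte 0xE2 = 11100010 matches 1110xxxx → 3-byte sequence.
Byte 1: 0xE2 = 11100010, payload 0010 (4 bits).
Byte 2: 0x86 = 10000110 (10xxxxxx ✓), payload 000110.
Byte 3: 0xA7 = 10100111 (10xxxxxx ✓), payload 100111.
Concatenate: 0010000110100111 = 0x21A7 (16 bits → U+21A7).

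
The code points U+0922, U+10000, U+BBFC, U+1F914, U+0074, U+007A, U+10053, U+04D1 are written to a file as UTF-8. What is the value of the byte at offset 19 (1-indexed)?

1-indexed offset 19 is 0-indexed offset 18.
U+0922 → 3-byte form E0 A4 A2 at offsets 0–2.
U+10000 → 4-byte form F0 90 80 80 at offsets 3–6.
U+BBFC → 3-byte form EB AF BC at offsets 7–9.
U+1F914 → 4-byte form F0 9F A4 94 at offsets 10–13.
U+0074 → 1-byte form 74 at offsets 14–14.
U+007A → 1-byte form 7A at offsets 15–15.
U+10053 → 4-byte form F0 90 81 93 at offsets 16–19.
Offset 18 falls in char 7's range; it's byte 3 of F0 90 81 93 = 0x81.

0x81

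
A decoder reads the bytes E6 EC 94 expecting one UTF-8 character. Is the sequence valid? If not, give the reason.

invalid (non-continuation byte where continuation expected)

Leading byte 0xE6 = 11100110 → 3-byte form.
Byte 2 is 0xEC = 11101100, which is not 10xxxxxx — expected a continuation byte.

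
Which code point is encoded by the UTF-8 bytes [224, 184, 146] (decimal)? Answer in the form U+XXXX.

U+0E12

Leading byte 0xE0 = 11100000 matches 1110xxxx → 3-byte sequence.
Byte 1: 0xE0 = 11100000, payload 0000 (4 bits).
Byte 2: 0xB8 = 10111000 (10xxxxxx ✓), payload 111000.
Byte 3: 0x92 = 10010010 (10xxxxxx ✓), payload 010010.
Concatenate: 0000111000010010 = 0xE12 (16 bits → U+0E12).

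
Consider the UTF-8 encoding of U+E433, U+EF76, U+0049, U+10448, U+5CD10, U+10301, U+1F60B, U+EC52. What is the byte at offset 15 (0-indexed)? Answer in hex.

0xF0

U+E433 → 3-byte form EE 90 B3 at offsets 0–2.
U+EF76 → 3-byte form EE BD B6 at offsets 3–5.
U+0049 → 1-byte form 49 at offsets 6–6.
U+10448 → 4-byte form F0 90 91 88 at offsets 7–10.
U+5CD10 → 4-byte form F1 9C B4 90 at offsets 11–14.
U+10301 → 4-byte form F0 90 8C 81 at offsets 15–18.
Offset 15 falls in char 6's range; it's byte 1 of F0 90 8C 81 = 0xF0.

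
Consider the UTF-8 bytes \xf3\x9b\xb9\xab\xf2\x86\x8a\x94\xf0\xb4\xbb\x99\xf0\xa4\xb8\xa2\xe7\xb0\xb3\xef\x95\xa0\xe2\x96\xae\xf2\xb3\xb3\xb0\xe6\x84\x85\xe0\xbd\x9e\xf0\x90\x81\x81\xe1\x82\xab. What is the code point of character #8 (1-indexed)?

U+B3CF0

Offset 0: leading byte 0xF3 = 11110011 → 4-byte char #1 = F3 9B B9 AB.
Offset 4: leading byte 0xF2 = 11110010 → 4-byte char #2 = F2 86 8A 94.
Offset 8: leading byte 0xF0 = 11110000 → 4-byte char #3 = F0 B4 BB 99.
Offset 12: leading byte 0xF0 = 11110000 → 4-byte char #4 = F0 A4 B8 A2.
Offset 16: leading byte 0xE7 = 11100111 → 3-byte char #5 = E7 B0 B3.
Offset 19: leading byte 0xEF = 11101111 → 3-byte char #6 = EF 95 A0.
Offset 22: leading byte 0xE2 = 11100010 → 3-byte char #7 = E2 96 AE.
Offset 25: leading byte 0xF2 = 11110010 → 4-byte char #8 = F2 B3 B3 B0.
Leading byte 0xF2 = 11110010 matches 11110xxx → 4-byte sequence.
Byte 1: 0xF2 = 11110010, payload 010 (3 bits).
Byte 2: 0xB3 = 10110011 (10xxxxxx ✓), payload 110011.
Byte 3: 0xB3 = 10110011 (10xxxxxx ✓), payload 110011.
Byte 4: 0xB0 = 10110000 (10xxxxxx ✓), payload 110000.
Concatenate: 010110011110011110000 = 0xB3CF0 (21 bits → U+B3CF0).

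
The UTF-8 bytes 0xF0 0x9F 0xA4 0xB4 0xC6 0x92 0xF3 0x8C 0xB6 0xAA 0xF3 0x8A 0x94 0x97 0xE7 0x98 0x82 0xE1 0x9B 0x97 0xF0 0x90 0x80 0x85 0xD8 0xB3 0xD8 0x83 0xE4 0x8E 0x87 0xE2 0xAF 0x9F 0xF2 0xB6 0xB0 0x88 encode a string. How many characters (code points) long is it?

12

Byte at offset 0: 0xF0 = 11110000 → 4-byte char (#1). Advance 4.
Byte at offset 4: 0xC6 = 11000110 → 2-byte char (#2). Advance 2.
Byte at offset 6: 0xF3 = 11110011 → 4-byte char (#3). Advance 4.
Byte at offset 10: 0xF3 = 11110011 → 4-byte char (#4). Advance 4.
Byte at offset 14: 0xE7 = 11100111 → 3-byte char (#5). Advance 3.
Byte at offset 17: 0xE1 = 11100001 → 3-byte char (#6). Advance 3.
Byte at offset 20: 0xF0 = 11110000 → 4-byte char (#7). Advance 4.
Byte at offset 24: 0xD8 = 11011000 → 2-byte char (#8). Advance 2.
Byte at offset 26: 0xD8 = 11011000 → 2-byte char (#9). Advance 2.
Byte at offset 28: 0xE4 = 11100100 → 3-byte char (#10). Advance 3.
Byte at offset 31: 0xE2 = 11100010 → 3-byte char (#11). Advance 3.
Byte at offset 34: 0xF2 = 11110010 → 4-byte char (#12). Advance 4.
Reached end at offset 38 after 12 code points.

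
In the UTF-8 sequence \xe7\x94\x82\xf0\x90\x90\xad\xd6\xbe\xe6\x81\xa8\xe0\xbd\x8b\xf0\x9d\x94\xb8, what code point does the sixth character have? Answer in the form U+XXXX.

U+1D538

Offset 0: leading byte 0xE7 = 11100111 → 3-byte char #1 = E7 94 82.
Offset 3: leading byte 0xF0 = 11110000 → 4-byte char #2 = F0 90 90 AD.
Offset 7: leading byte 0xD6 = 11010110 → 2-byte char #3 = D6 BE.
Offset 9: leading byte 0xE6 = 11100110 → 3-byte char #4 = E6 81 A8.
Offset 12: leading byte 0xE0 = 11100000 → 3-byte char #5 = E0 BD 8B.
Offset 15: leading byte 0xF0 = 11110000 → 4-byte char #6 = F0 9D 94 B8.
Leading byte 0xF0 = 11110000 matches 11110xxx → 4-byte sequence.
Byte 1: 0xF0 = 11110000, payload 000 (3 bits).
Byte 2: 0x9D = 10011101 (10xxxxxx ✓), payload 011101.
Byte 3: 0x94 = 10010100 (10xxxxxx ✓), payload 010100.
Byte 4: 0xB8 = 10111000 (10xxxxxx ✓), payload 111000.
Concatenate: 000011101010100111000 = 0x1D538 (21 bits → U+1D538).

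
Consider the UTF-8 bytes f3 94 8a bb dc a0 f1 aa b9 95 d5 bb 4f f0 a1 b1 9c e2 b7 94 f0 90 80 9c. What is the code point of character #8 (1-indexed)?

U+1001C

Offset 0: leading byte 0xF3 = 11110011 → 4-byte char #1 = F3 94 8A BB.
Offset 4: leading byte 0xDC = 11011100 → 2-byte char #2 = DC A0.
Offset 6: leading byte 0xF1 = 11110001 → 4-byte char #3 = F1 AA B9 95.
Offset 10: leading byte 0xD5 = 11010101 → 2-byte char #4 = D5 BB.
Offset 12: leading byte 0x4F = 01001111 → 1-byte char #5 = 4F.
Offset 13: leading byte 0xF0 = 11110000 → 4-byte char #6 = F0 A1 B1 9C.
Offset 17: leading byte 0xE2 = 11100010 → 3-byte char #7 = E2 B7 94.
Offset 20: leading byte 0xF0 = 11110000 → 4-byte char #8 = F0 90 80 9C.
Leading byte 0xF0 = 11110000 matches 11110xxx → 4-byte sequence.
Byte 1: 0xF0 = 11110000, payload 000 (3 bits).
Byte 2: 0x90 = 10010000 (10xxxxxx ✓), payload 010000.
Byte 3: 0x80 = 10000000 (10xxxxxx ✓), payload 000000.
Byte 4: 0x9C = 10011100 (10xxxxxx ✓), payload 011100.
Concatenate: 000010000000000011100 = 0x1001C (21 bits → U+1001C).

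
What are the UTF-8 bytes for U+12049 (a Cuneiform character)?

U+12049 = 0x12049 = 73801 decimal. In range U+10000–U+10FFFF → 4-byte form: 11110xxx 10xxxxxx 10xxxxxx 10xxxxxx.
Binary (21 bits): 000010010000001001001.
Split 3+6+6+6: 000 | 010010 | 000001 | 001001.
Byte 1: 11110000 = 0xF0.
Byte 2: 10010010 = 0x92.
Byte 3: 10000001 = 0x81.
Byte 4: 10001001 = 0x89.

F0 92 81 89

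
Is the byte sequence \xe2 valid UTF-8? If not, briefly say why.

invalid (sequence truncated)

Leading byte 0xE2 = 11100010 → 3-byte form, but only 1 byte is present.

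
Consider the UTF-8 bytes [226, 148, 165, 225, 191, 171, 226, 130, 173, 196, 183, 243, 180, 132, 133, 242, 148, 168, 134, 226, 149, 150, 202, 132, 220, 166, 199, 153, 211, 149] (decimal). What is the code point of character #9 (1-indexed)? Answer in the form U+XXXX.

Offset 0: leading byte 0xE2 = 11100010 → 3-byte char #1 = E2 94 A5.
Offset 3: leading byte 0xE1 = 11100001 → 3-byte char #2 = E1 BF AB.
Offset 6: leading byte 0xE2 = 11100010 → 3-byte char #3 = E2 82 AD.
Offset 9: leading byte 0xC4 = 11000100 → 2-byte char #4 = C4 B7.
Offset 11: leading byte 0xF3 = 11110011 → 4-byte char #5 = F3 B4 84 85.
Offset 15: leading byte 0xF2 = 11110010 → 4-byte char #6 = F2 94 A8 86.
Offset 19: leading byte 0xE2 = 11100010 → 3-byte char #7 = E2 95 96.
Offset 22: leading byte 0xCA = 11001010 → 2-byte char #8 = CA 84.
Offset 24: leading byte 0xDC = 11011100 → 2-byte char #9 = DC A6.
Leading byte 0xDC = 11011100 matches 110xxxxx → 2-byte sequence.
Byte 1: 0xDC = 11011100, payload 11100 (5 bits).
Byte 2: 0xA6 = 10100110 (10xxxxxx ✓), payload 100110.
Concatenate: 11100100110 = 0x726 (11 bits → U+0726).

U+0726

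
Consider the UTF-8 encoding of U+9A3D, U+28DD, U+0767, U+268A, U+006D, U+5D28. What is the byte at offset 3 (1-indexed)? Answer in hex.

1-indexed offset 3 is 0-indexed offset 2.
U+9A3D → 3-byte form E9 A8 BD at offsets 0–2.
Offset 2 falls in char 1's range; it's byte 3 of E9 A8 BD = 0xBD.

0xBD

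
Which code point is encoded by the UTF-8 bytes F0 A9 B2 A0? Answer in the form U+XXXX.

Leading byte 0xF0 = 11110000 matches 11110xxx → 4-byte sequence.
Byte 1: 0xF0 = 11110000, payload 000 (3 bits).
Byte 2: 0xA9 = 10101001 (10xxxxxx ✓), payload 101001.
Byte 3: 0xB2 = 10110010 (10xxxxxx ✓), payload 110010.
Byte 4: 0xA0 = 10100000 (10xxxxxx ✓), payload 100000.
Concatenate: 000101001110010100000 = 0x29CA0 (21 bits → U+29CA0).

U+29CA0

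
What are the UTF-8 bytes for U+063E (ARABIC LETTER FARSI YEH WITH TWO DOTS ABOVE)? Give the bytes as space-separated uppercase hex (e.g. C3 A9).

U+063E = 0x63E = 1598 decimal. In range U+0080–U+07FF → 2-byte form: 110xxxxx 10xxxxxx.
Binary (11 bits): 11000111110.
Split 5+6: 11000 | 111110.
Byte 1: 11011000 = 0xD8.
Byte 2: 10111110 = 0xBE.

D8 BE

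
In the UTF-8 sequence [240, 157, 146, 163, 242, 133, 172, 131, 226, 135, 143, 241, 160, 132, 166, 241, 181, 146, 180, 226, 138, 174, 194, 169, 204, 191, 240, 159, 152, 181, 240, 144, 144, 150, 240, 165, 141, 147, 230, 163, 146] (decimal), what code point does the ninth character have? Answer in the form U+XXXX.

Offset 0: leading byte 0xF0 = 11110000 → 4-byte char #1 = F0 9D 92 A3.
Offset 4: leading byte 0xF2 = 11110010 → 4-byte char #2 = F2 85 AC 83.
Offset 8: leading byte 0xE2 = 11100010 → 3-byte char #3 = E2 87 8F.
Offset 11: leading byte 0xF1 = 11110001 → 4-byte char #4 = F1 A0 84 A6.
Offset 15: leading byte 0xF1 = 11110001 → 4-byte char #5 = F1 B5 92 B4.
Offset 19: leading byte 0xE2 = 11100010 → 3-byte char #6 = E2 8A AE.
Offset 22: leading byte 0xC2 = 11000010 → 2-byte char #7 = C2 A9.
Offset 24: leading byte 0xCC = 11001100 → 2-byte char #8 = CC BF.
Offset 26: leading byte 0xF0 = 11110000 → 4-byte char #9 = F0 9F 98 B5.
Leading byte 0xF0 = 11110000 matches 11110xxx → 4-byte sequence.
Byte 1: 0xF0 = 11110000, payload 000 (3 bits).
Byte 2: 0x9F = 10011111 (10xxxxxx ✓), payload 011111.
Byte 3: 0x98 = 10011000 (10xxxxxx ✓), payload 011000.
Byte 4: 0xB5 = 10110101 (10xxxxxx ✓), payload 110101.
Concatenate: 000011111011000110101 = 0x1F635 (21 bits → U+1F635).

U+1F635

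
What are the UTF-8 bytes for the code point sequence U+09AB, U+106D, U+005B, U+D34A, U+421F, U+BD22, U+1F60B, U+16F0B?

E0 A6 AB E1 81 AD 5B ED 8D 8A E4 88 9F EB B4 A2 F0 9F 98 8B F0 96 BC 8B

U+09AB: 3-byte form → E0 A6 AB.
U+106D: 3-byte form → E1 81 AD.
U+005B: 1-byte form → 5B.
U+D34A: 3-byte form → ED 8D 8A.
U+421F: 3-byte form → E4 88 9F.
U+BD22: 3-byte form → EB B4 A2.
U+1F60B: 4-byte form → F0 9F 98 8B.
U+16F0B: 4-byte form → F0 96 BC 8B.
Concatenated (24 bytes): E0 A6 AB E1 81 AD 5B ED 8D 8A E4 88 9F EB B4 A2 F0 9F 98 8B F0 96 BC 8B.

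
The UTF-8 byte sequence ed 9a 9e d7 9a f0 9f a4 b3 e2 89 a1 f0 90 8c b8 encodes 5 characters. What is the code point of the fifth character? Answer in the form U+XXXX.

Offset 0: leading byte 0xED = 11101101 → 3-byte char #1 = ED 9A 9E.
Offset 3: leading byte 0xD7 = 11010111 → 2-byte char #2 = D7 9A.
Offset 5: leading byte 0xF0 = 11110000 → 4-byte char #3 = F0 9F A4 B3.
Offset 9: leading byte 0xE2 = 11100010 → 3-byte char #4 = E2 89 A1.
Offset 12: leading byte 0xF0 = 11110000 → 4-byte char #5 = F0 90 8C B8.
Leading byte 0xF0 = 11110000 matches 11110xxx → 4-byte sequence.
Byte 1: 0xF0 = 11110000, payload 000 (3 bits).
Byte 2: 0x90 = 10010000 (10xxxxxx ✓), payload 010000.
Byte 3: 0x8C = 10001100 (10xxxxxx ✓), payload 001100.
Byte 4: 0xB8 = 10111000 (10xxxxxx ✓), payload 111000.
Concatenate: 000010000001100111000 = 0x10338 (21 bits → U+10338).

U+10338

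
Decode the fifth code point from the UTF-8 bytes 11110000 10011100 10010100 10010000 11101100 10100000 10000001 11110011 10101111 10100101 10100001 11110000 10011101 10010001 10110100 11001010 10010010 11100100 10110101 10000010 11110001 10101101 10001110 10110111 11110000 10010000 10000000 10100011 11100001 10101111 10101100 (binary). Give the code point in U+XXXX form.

U+0292

Offset 0: leading byte 0xF0 = 11110000 → 4-byte char #1 = F0 9C 94 90.
Offset 4: leading byte 0xEC = 11101100 → 3-byte char #2 = EC A0 81.
Offset 7: leading byte 0xF3 = 11110011 → 4-byte char #3 = F3 AF A5 A1.
Offset 11: leading byte 0xF0 = 11110000 → 4-byte char #4 = F0 9D 91 B4.
Offset 15: leading byte 0xCA = 11001010 → 2-byte char #5 = CA 92.
Leading byte 0xCA = 11001010 matches 110xxxxx → 2-byte sequence.
Byte 1: 0xCA = 11001010, payload 01010 (5 bits).
Byte 2: 0x92 = 10010010 (10xxxxxx ✓), payload 010010.
Concatenate: 01010010010 = 0x292 (11 bits → U+0292).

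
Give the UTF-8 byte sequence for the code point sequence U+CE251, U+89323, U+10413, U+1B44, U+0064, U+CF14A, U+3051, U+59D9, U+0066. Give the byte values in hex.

U+CE251: 4-byte form → F3 8E 89 91.
U+89323: 4-byte form → F2 89 8C A3.
U+10413: 4-byte form → F0 90 90 93.
U+1B44: 3-byte form → E1 AD 84.
U+0064: 1-byte form → 64.
U+CF14A: 4-byte form → F3 8F 85 8A.
U+3051: 3-byte form → E3 81 91.
U+59D9: 3-byte form → E5 A7 99.
U+0066: 1-byte form → 66.
Concatenated (27 bytes): F3 8E 89 91 F2 89 8C A3 F0 90 90 93 E1 AD 84 64 F3 8F 85 8A E3 81 91 E5 A7 99 66.

F3 8E 89 91 F2 89 8C A3 F0 90 90 93 E1 AD 84 64 F3 8F 85 8A E3 81 91 E5 A7 99 66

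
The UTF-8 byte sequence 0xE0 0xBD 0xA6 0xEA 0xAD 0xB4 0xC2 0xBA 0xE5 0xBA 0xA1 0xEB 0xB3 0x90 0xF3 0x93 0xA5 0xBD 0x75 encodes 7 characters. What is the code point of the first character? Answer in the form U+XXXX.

U+0F66

Offset 0: leading byte 0xE0 = 11100000 → 3-byte char #1 = E0 BD A6.
Leading byte 0xE0 = 11100000 matches 1110xxxx → 3-byte sequence.
Byte 1: 0xE0 = 11100000, payload 0000 (4 bits).
Byte 2: 0xBD = 10111101 (10xxxxxx ✓), payload 111101.
Byte 3: 0xA6 = 10100110 (10xxxxxx ✓), payload 100110.
Concatenate: 0000111101100110 = 0xF66 (16 bits → U+0F66).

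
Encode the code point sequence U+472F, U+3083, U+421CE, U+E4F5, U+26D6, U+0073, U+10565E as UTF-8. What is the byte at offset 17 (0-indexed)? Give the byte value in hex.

0xF4

U+472F → 3-byte form E4 9C AF at offsets 0–2.
U+3083 → 3-byte form E3 82 83 at offsets 3–5.
U+421CE → 4-byte form F1 82 87 8E at offsets 6–9.
U+E4F5 → 3-byte form EE 93 B5 at offsets 10–12.
U+26D6 → 3-byte form E2 9B 96 at offsets 13–15.
U+0073 → 1-byte form 73 at offsets 16–16.
U+10565E → 4-byte form F4 85 99 9E at offsets 17–20.
Offset 17 falls in char 7's range; it's byte 1 of F4 85 99 9E = 0xF4.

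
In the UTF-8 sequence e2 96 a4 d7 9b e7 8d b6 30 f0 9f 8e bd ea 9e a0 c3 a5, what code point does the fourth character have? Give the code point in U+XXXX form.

U+0030

Offset 0: leading byte 0xE2 = 11100010 → 3-byte char #1 = E2 96 A4.
Offset 3: leading byte 0xD7 = 11010111 → 2-byte char #2 = D7 9B.
Offset 5: leading byte 0xE7 = 11100111 → 3-byte char #3 = E7 8D B6.
Offset 8: leading byte 0x30 = 00110000 → 1-byte char #4 = 30.
Leading byte 0x30 = 00110000 matches 0xxxxxxx → 1-byte sequence.
Byte 1: 0x30 = 00110000, payload 0110000 (7 bits).
Concatenate: 0110000 = 0x30 (7 bits → U+0030).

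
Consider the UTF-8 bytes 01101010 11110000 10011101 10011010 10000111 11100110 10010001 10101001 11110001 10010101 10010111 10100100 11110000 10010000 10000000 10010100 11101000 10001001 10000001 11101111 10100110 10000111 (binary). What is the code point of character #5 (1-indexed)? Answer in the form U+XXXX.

Offset 0: leading byte 0x6A = 01101010 → 1-byte char #1 = 6A.
Offset 1: leading byte 0xF0 = 11110000 → 4-byte char #2 = F0 9D 9A 87.
Offset 5: leading byte 0xE6 = 11100110 → 3-byte char #3 = E6 91 A9.
Offset 8: leading byte 0xF1 = 11110001 → 4-byte char #4 = F1 95 97 A4.
Offset 12: leading byte 0xF0 = 11110000 → 4-byte char #5 = F0 90 80 94.
Leading byte 0xF0 = 11110000 matches 11110xxx → 4-byte sequence.
Byte 1: 0xF0 = 11110000, payload 000 (3 bits).
Byte 2: 0x90 = 10010000 (10xxxxxx ✓), payload 010000.
Byte 3: 0x80 = 10000000 (10xxxxxx ✓), payload 000000.
Byte 4: 0x94 = 10010100 (10xxxxxx ✓), payload 010100.
Concatenate: 000010000000000010100 = 0x10014 (21 bits → U+10014).

U+10014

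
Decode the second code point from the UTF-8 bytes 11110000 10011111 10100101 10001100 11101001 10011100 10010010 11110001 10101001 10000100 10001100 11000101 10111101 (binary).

U+9712

Offset 0: leading byte 0xF0 = 11110000 → 4-byte char #1 = F0 9F A5 8C.
Offset 4: leading byte 0xE9 = 11101001 → 3-byte char #2 = E9 9C 92.
Leading byte 0xE9 = 11101001 matches 1110xxxx → 3-byte sequence.
Byte 1: 0xE9 = 11101001, payload 1001 (4 bits).
Byte 2: 0x9C = 10011100 (10xxxxxx ✓), payload 011100.
Byte 3: 0x92 = 10010010 (10xxxxxx ✓), payload 010010.
Concatenate: 1001011100010010 = 0x9712 (16 bits → U+9712).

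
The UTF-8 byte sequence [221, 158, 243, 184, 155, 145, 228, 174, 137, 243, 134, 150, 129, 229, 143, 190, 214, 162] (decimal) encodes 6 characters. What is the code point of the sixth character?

Offset 0: leading byte 0xDD = 11011101 → 2-byte char #1 = DD 9E.
Offset 2: leading byte 0xF3 = 11110011 → 4-byte char #2 = F3 B8 9B 91.
Offset 6: leading byte 0xE4 = 11100100 → 3-byte char #3 = E4 AE 89.
Offset 9: leading byte 0xF3 = 11110011 → 4-byte char #4 = F3 86 96 81.
Offset 13: leading byte 0xE5 = 11100101 → 3-byte char #5 = E5 8F BE.
Offset 16: leading byte 0xD6 = 11010110 → 2-byte char #6 = D6 A2.
Leading byte 0xD6 = 11010110 matches 110xxxxx → 2-byte sequence.
Byte 1: 0xD6 = 11010110, payload 10110 (5 bits).
Byte 2: 0xA2 = 10100010 (10xxxxxx ✓), payload 100010.
Concatenate: 10110100010 = 0x5A2 (11 bits → U+05A2).

U+05A2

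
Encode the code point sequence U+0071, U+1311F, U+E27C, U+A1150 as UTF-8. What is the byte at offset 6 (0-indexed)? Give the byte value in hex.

U+0071 → 1-byte form 71 at offsets 0–0.
U+1311F → 4-byte form F0 93 84 9F at offsets 1–4.
U+E27C → 3-byte form EE 89 BC at offsets 5–7.
Offset 6 falls in char 3's range; it's byte 2 of EE 89 BC = 0x89.

0x89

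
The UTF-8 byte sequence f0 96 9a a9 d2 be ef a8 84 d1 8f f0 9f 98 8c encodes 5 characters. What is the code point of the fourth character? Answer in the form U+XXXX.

Offset 0: leading byte 0xF0 = 11110000 → 4-byte char #1 = F0 96 9A A9.
Offset 4: leading byte 0xD2 = 11010010 → 2-byte char #2 = D2 BE.
Offset 6: leading byte 0xEF = 11101111 → 3-byte char #3 = EF A8 84.
Offset 9: leading byte 0xD1 = 11010001 → 2-byte char #4 = D1 8F.
Leading byte 0xD1 = 11010001 matches 110xxxxx → 2-byte sequence.
Byte 1: 0xD1 = 11010001, payload 10001 (5 bits).
Byte 2: 0x8F = 10001111 (10xxxxxx ✓), payload 001111.
Concatenate: 10001001111 = 0x44F (11 bits → U+044F).

U+044F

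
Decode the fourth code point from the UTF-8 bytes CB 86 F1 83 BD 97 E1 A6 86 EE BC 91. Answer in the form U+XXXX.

Offset 0: leading byte 0xCB = 11001011 → 2-byte char #1 = CB 86.
Offset 2: leading byte 0xF1 = 11110001 → 4-byte char #2 = F1 83 BD 97.
Offset 6: leading byte 0xE1 = 11100001 → 3-byte char #3 = E1 A6 86.
Offset 9: leading byte 0xEE = 11101110 → 3-byte char #4 = EE BC 91.
Leading byte 0xEE = 11101110 matches 1110xxxx → 3-byte sequence.
Byte 1: 0xEE = 11101110, payload 1110 (4 bits).
Byte 2: 0xBC = 10111100 (10xxxxxx ✓), payload 111100.
Byte 3: 0x91 = 10010001 (10xxxxxx ✓), payload 010001.
Concatenate: 1110111100010001 = 0xEF11 (16 bits → U+EF11).

U+EF11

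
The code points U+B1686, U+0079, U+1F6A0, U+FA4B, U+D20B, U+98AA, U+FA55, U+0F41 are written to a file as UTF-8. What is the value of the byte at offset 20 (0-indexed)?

U+B1686 → 4-byte form F2 B1 9A 86 at offsets 0–3.
U+0079 → 1-byte form 79 at offsets 4–4.
U+1F6A0 → 4-byte form F0 9F 9A A0 at offsets 5–8.
U+FA4B → 3-byte form EF A9 8B at offsets 9–11.
U+D20B → 3-byte form ED 88 8B at offsets 12–14.
U+98AA → 3-byte form E9 A2 AA at offsets 15–17.
U+FA55 → 3-byte form EF A9 95 at offsets 18–20.
Offset 20 falls in char 7's range; it's byte 3 of EF A9 95 = 0x95.

0x95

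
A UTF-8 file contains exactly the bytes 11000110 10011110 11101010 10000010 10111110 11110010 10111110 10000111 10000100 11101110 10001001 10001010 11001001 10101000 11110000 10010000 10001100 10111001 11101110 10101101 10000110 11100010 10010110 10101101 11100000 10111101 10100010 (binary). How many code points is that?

Byte at offset 0: 0xC6 = 11000110 → 2-byte char (#1). Advance 2.
Byte at offset 2: 0xEA = 11101010 → 3-byte char (#2). Advance 3.
Byte at offset 5: 0xF2 = 11110010 → 4-byte char (#3). Advance 4.
Byte at offset 9: 0xEE = 11101110 → 3-byte char (#4). Advance 3.
Byte at offset 12: 0xC9 = 11001001 → 2-byte char (#5). Advance 2.
Byte at offset 14: 0xF0 = 11110000 → 4-byte char (#6). Advance 4.
Byte at offset 18: 0xEE = 11101110 → 3-byte char (#7). Advance 3.
Byte at offset 21: 0xE2 = 11100010 → 3-byte char (#8). Advance 3.
Byte at offset 24: 0xE0 = 11100000 → 3-byte char (#9). Advance 3.
Reached end at offset 27 after 9 code points.

9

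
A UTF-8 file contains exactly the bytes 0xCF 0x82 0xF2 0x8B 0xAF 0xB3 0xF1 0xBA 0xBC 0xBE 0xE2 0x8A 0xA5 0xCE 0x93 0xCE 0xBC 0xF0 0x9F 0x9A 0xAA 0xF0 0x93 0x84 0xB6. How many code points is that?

Byte at offset 0: 0xCF = 11001111 → 2-byte char (#1). Advance 2.
Byte at offset 2: 0xF2 = 11110010 → 4-byte char (#2). Advance 4.
Byte at offset 6: 0xF1 = 11110001 → 4-byte char (#3). Advance 4.
Byte at offset 10: 0xE2 = 11100010 → 3-byte char (#4). Advance 3.
Byte at offset 13: 0xCE = 11001110 → 2-byte char (#5). Advance 2.
Byte at offset 15: 0xCE = 11001110 → 2-byte char (#6). Advance 2.
Byte at offset 17: 0xF0 = 11110000 → 4-byte char (#7). Advance 4.
Byte at offset 21: 0xF0 = 11110000 → 4-byte char (#8). Advance 4.
Reached end at offset 25 after 8 code points.

8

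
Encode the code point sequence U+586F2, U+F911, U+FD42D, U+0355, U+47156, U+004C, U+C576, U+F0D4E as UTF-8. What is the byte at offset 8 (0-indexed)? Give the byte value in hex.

U+586F2 → 4-byte form F1 98 9B B2 at offsets 0–3.
U+F911 → 3-byte form EF A4 91 at offsets 4–6.
U+FD42D → 4-byte form F3 BD 90 AD at offsets 7–10.
Offset 8 falls in char 3's range; it's byte 2 of F3 BD 90 AD = 0xBD.

0xBD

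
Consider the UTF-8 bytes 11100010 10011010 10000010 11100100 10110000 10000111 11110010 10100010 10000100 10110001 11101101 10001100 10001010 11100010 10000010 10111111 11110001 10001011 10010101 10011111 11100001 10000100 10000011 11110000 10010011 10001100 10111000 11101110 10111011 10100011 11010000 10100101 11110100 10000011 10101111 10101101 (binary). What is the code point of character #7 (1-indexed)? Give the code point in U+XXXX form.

U+1103

Offset 0: leading byte 0xE2 = 11100010 → 3-byte char #1 = E2 9A 82.
Offset 3: leading byte 0xE4 = 11100100 → 3-byte char #2 = E4 B0 87.
Offset 6: leading byte 0xF2 = 11110010 → 4-byte char #3 = F2 A2 84 B1.
Offset 10: leading byte 0xED = 11101101 → 3-byte char #4 = ED 8C 8A.
Offset 13: leading byte 0xE2 = 11100010 → 3-byte char #5 = E2 82 BF.
Offset 16: leading byte 0xF1 = 11110001 → 4-byte char #6 = F1 8B 95 9F.
Offset 20: leading byte 0xE1 = 11100001 → 3-byte char #7 = E1 84 83.
Leading byte 0xE1 = 11100001 matches 1110xxxx → 3-byte sequence.
Byte 1: 0xE1 = 11100001, payload 0001 (4 bits).
Byte 2: 0x84 = 10000100 (10xxxxxx ✓), payload 000100.
Byte 3: 0x83 = 10000011 (10xxxxxx ✓), payload 000011.
Concatenate: 0001000100000011 = 0x1103 (16 bits → U+1103).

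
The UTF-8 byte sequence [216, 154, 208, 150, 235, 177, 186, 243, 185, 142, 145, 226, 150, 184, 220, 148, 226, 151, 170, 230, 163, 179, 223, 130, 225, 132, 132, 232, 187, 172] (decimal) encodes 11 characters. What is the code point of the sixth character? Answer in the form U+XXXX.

U+0714

Offset 0: leading byte 0xD8 = 11011000 → 2-byte char #1 = D8 9A.
Offset 2: leading byte 0xD0 = 11010000 → 2-byte char #2 = D0 96.
Offset 4: leading byte 0xEB = 11101011 → 3-byte char #3 = EB B1 BA.
Offset 7: leading byte 0xF3 = 11110011 → 4-byte char #4 = F3 B9 8E 91.
Offset 11: leading byte 0xE2 = 11100010 → 3-byte char #5 = E2 96 B8.
Offset 14: leading byte 0xDC = 11011100 → 2-byte char #6 = DC 94.
Leading byte 0xDC = 11011100 matches 110xxxxx → 2-byte sequence.
Byte 1: 0xDC = 11011100, payload 11100 (5 bits).
Byte 2: 0x94 = 10010100 (10xxxxxx ✓), payload 010100.
Concatenate: 11100010100 = 0x714 (11 bits → U+0714).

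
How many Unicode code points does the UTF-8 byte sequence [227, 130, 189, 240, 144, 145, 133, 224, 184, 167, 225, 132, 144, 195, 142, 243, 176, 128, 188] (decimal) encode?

6

Byte at offset 0: 0xE3 = 11100011 → 3-byte char (#1). Advance 3.
Byte at offset 3: 0xF0 = 11110000 → 4-byte char (#2). Advance 4.
Byte at offset 7: 0xE0 = 11100000 → 3-byte char (#3). Advance 3.
Byte at offset 10: 0xE1 = 11100001 → 3-byte char (#4). Advance 3.
Byte at offset 13: 0xC3 = 11000011 → 2-byte char (#5). Advance 2.
Byte at offset 15: 0xF3 = 11110011 → 4-byte char (#6). Advance 4.
Reached end at offset 19 after 6 code points.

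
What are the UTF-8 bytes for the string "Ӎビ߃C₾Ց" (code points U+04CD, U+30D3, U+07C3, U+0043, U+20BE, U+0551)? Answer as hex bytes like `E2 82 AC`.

D3 8D E3 83 93 DF 83 43 E2 82 BE D5 91

U+04CD: 2-byte form → D3 8D.
U+30D3: 3-byte form → E3 83 93.
U+07C3: 2-byte form → DF 83.
U+0043: 1-byte form → 43.
U+20BE: 3-byte form → E2 82 BE.
U+0551: 2-byte form → D5 91.
Concatenated (13 bytes): D3 8D E3 83 93 DF 83 43 E2 82 BE D5 91.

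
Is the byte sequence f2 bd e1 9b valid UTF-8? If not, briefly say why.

invalid (non-continuation byte where continuation expected)

Leading byte 0xF2 = 11110010 → 4-byte form.
Byte 3 is 0xE1 = 11100001, which is not 10xxxxxx — expected a continuation byte.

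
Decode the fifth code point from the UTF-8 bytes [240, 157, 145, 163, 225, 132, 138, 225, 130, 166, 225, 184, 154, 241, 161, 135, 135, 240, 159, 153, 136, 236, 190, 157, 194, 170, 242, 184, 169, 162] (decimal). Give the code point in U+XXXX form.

Offset 0: leading byte 0xF0 = 11110000 → 4-byte char #1 = F0 9D 91 A3.
Offset 4: leading byte 0xE1 = 11100001 → 3-byte char #2 = E1 84 8A.
Offset 7: leading byte 0xE1 = 11100001 → 3-byte char #3 = E1 82 A6.
Offset 10: leading byte 0xE1 = 11100001 → 3-byte char #4 = E1 B8 9A.
Offset 13: leading byte 0xF1 = 11110001 → 4-byte char #5 = F1 A1 87 87.
Leading byte 0xF1 = 11110001 matches 11110xxx → 4-byte sequence.
Byte 1: 0xF1 = 11110001, payload 001 (3 bits).
Byte 2: 0xA1 = 10100001 (10xxxxxx ✓), payload 100001.
Byte 3: 0x87 = 10000111 (10xxxxxx ✓), payload 000111.
Byte 4: 0x87 = 10000111 (10xxxxxx ✓), payload 000111.
Concatenate: 001100001000111000111 = 0x611C7 (21 bits → U+611C7).

U+611C7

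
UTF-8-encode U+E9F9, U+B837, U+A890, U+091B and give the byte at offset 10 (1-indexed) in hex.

0xE0

1-indexed offset 10 is 0-indexed offset 9.
U+E9F9 → 3-byte form EE A7 B9 at offsets 0–2.
U+B837 → 3-byte form EB A0 B7 at offsets 3–5.
U+A890 → 3-byte form EA A2 90 at offsets 6–8.
U+091B → 3-byte form E0 A4 9B at offsets 9–11.
Offset 9 falls in char 4's range; it's byte 1 of E0 A4 9B = 0xE0.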